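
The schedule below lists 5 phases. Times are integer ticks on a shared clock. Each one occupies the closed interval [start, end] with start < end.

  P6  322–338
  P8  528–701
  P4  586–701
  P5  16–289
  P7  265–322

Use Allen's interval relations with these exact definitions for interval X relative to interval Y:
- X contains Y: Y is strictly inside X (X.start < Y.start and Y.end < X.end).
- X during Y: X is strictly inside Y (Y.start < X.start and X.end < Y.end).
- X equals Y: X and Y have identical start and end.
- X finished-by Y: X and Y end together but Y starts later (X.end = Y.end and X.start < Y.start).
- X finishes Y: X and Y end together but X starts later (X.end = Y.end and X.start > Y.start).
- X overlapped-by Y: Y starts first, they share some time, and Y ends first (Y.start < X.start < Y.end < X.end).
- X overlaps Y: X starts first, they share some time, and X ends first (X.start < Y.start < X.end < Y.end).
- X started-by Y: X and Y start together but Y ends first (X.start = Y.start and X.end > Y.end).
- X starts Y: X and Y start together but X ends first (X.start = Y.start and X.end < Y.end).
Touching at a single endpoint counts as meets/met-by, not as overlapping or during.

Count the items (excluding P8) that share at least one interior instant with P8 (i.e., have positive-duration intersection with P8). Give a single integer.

Target P8 = [528, 701].
P4 [586, 701] → finishes → counts.
P5 [16, 289] → before → no.
P6 [322, 338] → before → no.
P7 [265, 322] → before → no.
Total: 1.

1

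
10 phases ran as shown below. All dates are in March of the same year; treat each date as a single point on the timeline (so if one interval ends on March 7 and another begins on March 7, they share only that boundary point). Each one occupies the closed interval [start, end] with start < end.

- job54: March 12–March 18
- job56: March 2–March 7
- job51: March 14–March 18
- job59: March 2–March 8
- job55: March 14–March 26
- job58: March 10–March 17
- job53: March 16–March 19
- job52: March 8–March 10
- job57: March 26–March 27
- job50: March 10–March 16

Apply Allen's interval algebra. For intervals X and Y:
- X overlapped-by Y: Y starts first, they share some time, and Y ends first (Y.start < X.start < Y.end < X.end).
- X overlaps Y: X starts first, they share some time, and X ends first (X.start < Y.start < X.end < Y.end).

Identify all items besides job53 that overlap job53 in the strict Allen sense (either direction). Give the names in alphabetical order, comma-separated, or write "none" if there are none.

Target job53 = [March 16, March 19].
job50 [March 10, March 16] → meets → no.
job51 [March 14, March 18] → overlaps → yes.
job52 [March 8, March 10] → before → no.
job54 [March 12, March 18] → overlaps → yes.
job55 [March 14, March 26] → contains → no.
job56 [March 2, March 7] → before → no.
job57 [March 26, March 27] → after → no.
job58 [March 10, March 17] → overlaps → yes.
job59 [March 2, March 8] → before → no.
Result: job51, job54, job58.

job51, job54, job58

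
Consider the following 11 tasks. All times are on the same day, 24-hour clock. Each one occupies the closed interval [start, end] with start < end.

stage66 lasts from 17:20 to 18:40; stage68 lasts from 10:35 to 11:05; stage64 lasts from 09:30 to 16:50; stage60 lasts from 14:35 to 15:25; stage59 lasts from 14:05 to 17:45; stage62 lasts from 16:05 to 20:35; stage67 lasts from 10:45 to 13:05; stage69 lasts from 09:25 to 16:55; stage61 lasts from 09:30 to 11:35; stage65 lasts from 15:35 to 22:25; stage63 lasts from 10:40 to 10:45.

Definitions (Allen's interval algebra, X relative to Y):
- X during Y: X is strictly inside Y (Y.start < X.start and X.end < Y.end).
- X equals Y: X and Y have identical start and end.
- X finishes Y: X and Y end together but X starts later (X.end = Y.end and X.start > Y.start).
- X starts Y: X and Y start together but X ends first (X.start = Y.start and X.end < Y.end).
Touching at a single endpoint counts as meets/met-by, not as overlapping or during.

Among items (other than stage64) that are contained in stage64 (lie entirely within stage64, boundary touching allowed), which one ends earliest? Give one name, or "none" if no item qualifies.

stage63

Target stage64 = [09:30, 16:50].
stage59 [14:05, 17:45] → overlapped-by → excluded.
stage60 [14:35, 15:25] → during → candidate.
stage61 [09:30, 11:35] → starts → candidate.
stage62 [16:05, 20:35] → overlapped-by → excluded.
stage63 [10:40, 10:45] → during → candidate.
stage65 [15:35, 22:25] → overlapped-by → excluded.
stage66 [17:20, 18:40] → after → excluded.
stage67 [10:45, 13:05] → during → candidate.
stage68 [10:35, 11:05] → during → candidate.
stage69 [09:25, 16:55] → contains → excluded.
Among candidates, earliest end is 10:45 → stage63.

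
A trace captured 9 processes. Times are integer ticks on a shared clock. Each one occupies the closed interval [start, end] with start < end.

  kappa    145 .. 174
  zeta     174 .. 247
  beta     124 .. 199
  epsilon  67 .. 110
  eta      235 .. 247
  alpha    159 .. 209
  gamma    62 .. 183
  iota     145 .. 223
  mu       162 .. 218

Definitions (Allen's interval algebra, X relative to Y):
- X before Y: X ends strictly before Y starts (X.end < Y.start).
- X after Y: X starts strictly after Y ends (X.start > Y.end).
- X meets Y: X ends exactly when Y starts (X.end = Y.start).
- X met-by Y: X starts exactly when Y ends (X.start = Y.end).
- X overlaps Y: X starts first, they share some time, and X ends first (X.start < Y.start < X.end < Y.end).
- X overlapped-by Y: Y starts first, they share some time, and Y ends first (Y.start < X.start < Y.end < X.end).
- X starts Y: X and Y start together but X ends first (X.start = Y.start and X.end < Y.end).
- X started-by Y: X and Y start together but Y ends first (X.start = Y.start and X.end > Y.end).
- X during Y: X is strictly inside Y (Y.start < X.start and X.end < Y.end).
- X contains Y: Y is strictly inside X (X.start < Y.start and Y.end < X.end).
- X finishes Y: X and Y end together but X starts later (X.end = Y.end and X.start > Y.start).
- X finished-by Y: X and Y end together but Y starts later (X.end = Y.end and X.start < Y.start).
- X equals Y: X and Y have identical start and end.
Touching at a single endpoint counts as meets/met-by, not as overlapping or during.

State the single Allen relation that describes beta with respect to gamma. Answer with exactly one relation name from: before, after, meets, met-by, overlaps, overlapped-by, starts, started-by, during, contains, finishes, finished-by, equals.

beta = [124, 199]; gamma = [62, 183].
Compare endpoints: beta.start > gamma.start, beta.start < gamma.end, beta.end > gamma.start, beta.end > gamma.end.
That pattern is 'overlapped-by'.

overlapped-by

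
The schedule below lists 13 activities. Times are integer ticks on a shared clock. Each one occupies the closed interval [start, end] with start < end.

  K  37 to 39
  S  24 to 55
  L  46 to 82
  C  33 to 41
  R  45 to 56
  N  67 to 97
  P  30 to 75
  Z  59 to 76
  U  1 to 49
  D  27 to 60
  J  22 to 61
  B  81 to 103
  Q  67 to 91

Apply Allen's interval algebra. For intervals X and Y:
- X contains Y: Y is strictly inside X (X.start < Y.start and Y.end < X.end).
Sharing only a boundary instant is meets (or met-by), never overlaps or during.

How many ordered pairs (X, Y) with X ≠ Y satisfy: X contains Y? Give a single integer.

Checking all 156 ordered pairs for relation 'contains'; matching pairs in alphabetical order:
(C, K): C contains K ✓
(D, C): D contains C ✓
(D, K): D contains K ✓
(D, R): D contains R ✓
(J, C): J contains C ✓
(J, D): J contains D ✓
(J, K): J contains K ✓
(J, R): J contains R ✓
(J, S): J contains S ✓
(L, Z): L contains Z ✓
(P, C): P contains C ✓
(P, K): P contains K ✓
(P, R): P contains R ✓
(S, C): S contains C ✓
(S, K): S contains K ✓
(U, C): U contains C ✓
(U, K): U contains K ✓
Count: 17.

17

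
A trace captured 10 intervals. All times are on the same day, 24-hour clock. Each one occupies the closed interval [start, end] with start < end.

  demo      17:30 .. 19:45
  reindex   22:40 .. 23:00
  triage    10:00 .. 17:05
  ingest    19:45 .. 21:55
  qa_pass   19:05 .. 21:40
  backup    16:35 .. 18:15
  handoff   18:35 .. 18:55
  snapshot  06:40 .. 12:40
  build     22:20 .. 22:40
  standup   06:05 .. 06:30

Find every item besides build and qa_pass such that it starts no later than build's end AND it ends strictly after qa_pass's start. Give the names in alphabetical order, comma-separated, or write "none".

demo, ingest, reindex

Conditions: its start is no later than build's end (X.start <= 22:40) AND its end is strictly after qa_pass's start (X.end > 19:05).
backup: start 16:35 <= 22:40? ✓; end 18:15 > 19:05? ✗ → no.
demo: start 17:30 <= 22:40? ✓; end 19:45 > 19:05? ✓ → yes.
handoff: start 18:35 <= 22:40? ✓; end 18:55 > 19:05? ✗ → no.
ingest: start 19:45 <= 22:40? ✓; end 21:55 > 19:05? ✓ → yes.
reindex: start 22:40 <= 22:40? ✓; end 23:00 > 19:05? ✓ → yes.
snapshot: start 06:40 <= 22:40? ✓; end 12:40 > 19:05? ✗ → no.
standup: start 06:05 <= 22:40? ✓; end 06:30 > 19:05? ✗ → no.
triage: start 10:00 <= 22:40? ✓; end 17:05 > 19:05? ✗ → no.
Result: demo, ingest, reindex.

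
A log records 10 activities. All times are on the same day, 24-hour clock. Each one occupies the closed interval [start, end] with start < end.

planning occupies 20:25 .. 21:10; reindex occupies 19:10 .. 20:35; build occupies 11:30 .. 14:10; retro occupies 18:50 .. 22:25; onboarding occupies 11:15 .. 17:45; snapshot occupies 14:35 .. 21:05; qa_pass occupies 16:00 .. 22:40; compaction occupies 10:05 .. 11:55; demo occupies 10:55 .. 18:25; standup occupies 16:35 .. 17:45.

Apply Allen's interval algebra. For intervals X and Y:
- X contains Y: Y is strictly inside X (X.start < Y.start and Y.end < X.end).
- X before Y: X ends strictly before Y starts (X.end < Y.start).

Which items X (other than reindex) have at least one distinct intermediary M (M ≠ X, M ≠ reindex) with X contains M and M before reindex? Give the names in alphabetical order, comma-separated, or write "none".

Target reindex = [19:10, 20:35].
Intermediaries M with M before reindex: build, compaction, demo, onboarding, standup.
Via build — items with X contains build: demo, onboarding.
Via compaction — items with X contains compaction: none.
Via demo — items with X contains demo: none.
Via onboarding — items with X contains onboarding: demo.
Via standup — items with X contains standup: demo, qa_pass, snapshot.
Union: demo, onboarding, qa_pass, snapshot.

demo, onboarding, qa_pass, snapshot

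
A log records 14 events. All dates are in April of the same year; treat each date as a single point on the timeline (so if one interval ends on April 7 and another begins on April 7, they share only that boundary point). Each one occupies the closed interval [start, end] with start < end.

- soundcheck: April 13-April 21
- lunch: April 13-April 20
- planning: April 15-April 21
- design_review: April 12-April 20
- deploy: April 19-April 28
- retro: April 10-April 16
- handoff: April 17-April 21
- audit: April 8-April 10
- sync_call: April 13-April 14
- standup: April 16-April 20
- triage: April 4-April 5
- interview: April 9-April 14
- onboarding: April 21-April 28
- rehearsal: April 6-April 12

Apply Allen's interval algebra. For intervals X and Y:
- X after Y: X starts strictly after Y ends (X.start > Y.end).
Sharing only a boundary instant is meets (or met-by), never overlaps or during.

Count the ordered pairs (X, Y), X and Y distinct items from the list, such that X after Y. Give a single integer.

46

Checking all 182 ordered pairs for relation 'after'; matching pairs in alphabetical order:
(audit, triage): audit after triage ✓
(deploy, audit): deploy after audit ✓
(deploy, interview): deploy after interview ✓
(deploy, rehearsal): deploy after rehearsal ✓
(deploy, retro): deploy after retro ✓
(deploy, sync_call): deploy after sync_call ✓
(deploy, triage): deploy after triage ✓
(design_review, audit): design_review after audit ✓
(design_review, triage): design_review after triage ✓
(handoff, audit): handoff after audit ✓
(handoff, interview): handoff after interview ✓
(handoff, rehearsal): handoff after rehearsal ✓
(handoff, retro): handoff after retro ✓
(handoff, sync_call): handoff after sync_call ✓
(handoff, triage): handoff after triage ✓
(interview, triage): interview after triage ✓
(lunch, audit): lunch after audit ✓
(lunch, rehearsal): lunch after rehearsal ✓
(lunch, triage): lunch after triage ✓
(onboarding, audit): onboarding after audit ✓
(onboarding, design_review): onboarding after design_review ✓
(onboarding, interview): onboarding after interview ✓
(onboarding, lunch): onboarding after lunch ✓
(onboarding, rehearsal): onboarding after rehearsal ✓
... plus 22 further pairs not listed.
Count: 46.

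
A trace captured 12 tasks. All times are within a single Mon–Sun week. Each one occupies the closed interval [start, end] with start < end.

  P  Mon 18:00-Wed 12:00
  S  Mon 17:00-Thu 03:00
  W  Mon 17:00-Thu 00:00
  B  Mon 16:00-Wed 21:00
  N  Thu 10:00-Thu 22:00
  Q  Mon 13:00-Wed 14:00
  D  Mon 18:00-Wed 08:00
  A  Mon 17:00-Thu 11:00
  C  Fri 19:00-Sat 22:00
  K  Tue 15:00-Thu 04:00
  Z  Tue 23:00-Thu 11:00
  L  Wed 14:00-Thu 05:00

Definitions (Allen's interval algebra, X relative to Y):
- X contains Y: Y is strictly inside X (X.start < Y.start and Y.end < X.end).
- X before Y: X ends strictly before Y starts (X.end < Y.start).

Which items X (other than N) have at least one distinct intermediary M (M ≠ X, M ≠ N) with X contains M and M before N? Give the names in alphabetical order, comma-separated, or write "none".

A, B, Q, S, W, Z

Target N = [Thu 10:00, Thu 22:00].
Intermediaries M with M before N: B, D, K, L, P, Q, S, W.
Via B — items with X contains B: none.
Via D — items with X contains D: A, B, Q, S, W.
Via K — items with X contains K: A.
Via L — items with X contains L: A, Z.
Via P — items with X contains P: A, B, Q, S, W.
Via Q — items with X contains Q: none.
Via S — items with X contains S: none.
Via W — items with X contains W: none.
Union: A, B, Q, S, W, Z.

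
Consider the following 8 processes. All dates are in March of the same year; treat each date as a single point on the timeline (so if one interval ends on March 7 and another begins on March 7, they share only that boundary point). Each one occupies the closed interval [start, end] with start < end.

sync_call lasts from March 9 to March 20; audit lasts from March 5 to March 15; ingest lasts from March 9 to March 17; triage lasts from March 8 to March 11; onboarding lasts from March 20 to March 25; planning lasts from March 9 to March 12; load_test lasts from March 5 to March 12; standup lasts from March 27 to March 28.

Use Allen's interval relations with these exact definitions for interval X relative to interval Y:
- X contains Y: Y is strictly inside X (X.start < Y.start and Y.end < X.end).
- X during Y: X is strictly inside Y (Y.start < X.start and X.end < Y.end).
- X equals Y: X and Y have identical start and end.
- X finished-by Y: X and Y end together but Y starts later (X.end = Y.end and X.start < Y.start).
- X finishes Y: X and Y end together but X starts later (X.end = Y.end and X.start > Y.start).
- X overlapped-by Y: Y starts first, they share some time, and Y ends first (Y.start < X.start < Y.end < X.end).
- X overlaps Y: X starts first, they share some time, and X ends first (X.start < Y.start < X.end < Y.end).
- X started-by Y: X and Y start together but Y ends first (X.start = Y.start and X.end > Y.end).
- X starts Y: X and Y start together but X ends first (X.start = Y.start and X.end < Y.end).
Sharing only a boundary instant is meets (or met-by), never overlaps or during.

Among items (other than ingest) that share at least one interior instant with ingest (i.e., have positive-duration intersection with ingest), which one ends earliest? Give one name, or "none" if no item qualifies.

Target ingest = [March 9, March 17].
audit [March 5, March 15] → overlaps → candidate.
load_test [March 5, March 12] → overlaps → candidate.
onboarding [March 20, March 25] → after → excluded.
planning [March 9, March 12] → starts → candidate.
standup [March 27, March 28] → after → excluded.
sync_call [March 9, March 20] → started-by → candidate.
triage [March 8, March 11] → overlaps → candidate.
Among candidates, earliest end is March 11 → triage.

triage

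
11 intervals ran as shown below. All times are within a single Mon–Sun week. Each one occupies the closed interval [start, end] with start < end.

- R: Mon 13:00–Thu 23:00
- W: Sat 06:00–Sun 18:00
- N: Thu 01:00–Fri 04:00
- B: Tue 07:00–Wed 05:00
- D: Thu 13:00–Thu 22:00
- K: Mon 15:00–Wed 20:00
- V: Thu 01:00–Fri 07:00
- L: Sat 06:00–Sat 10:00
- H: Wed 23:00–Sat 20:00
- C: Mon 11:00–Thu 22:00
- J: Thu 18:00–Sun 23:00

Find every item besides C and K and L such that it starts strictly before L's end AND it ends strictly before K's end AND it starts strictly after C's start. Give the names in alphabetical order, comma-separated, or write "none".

B

Conditions: its start is strictly before L's end (X.start < Sat 10:00) AND its end is strictly before K's end (X.end < Wed 20:00) AND its start is strictly after C's start (X.start > Mon 11:00).
B: start Tue 07:00 < Sat 10:00? ✓; end Wed 05:00 < Wed 20:00? ✓; start Tue 07:00 > Mon 11:00? ✓ → yes.
D: start Thu 13:00 < Sat 10:00? ✓; end Thu 22:00 < Wed 20:00? ✗; start Thu 13:00 > Mon 11:00? ✓ → no.
H: start Wed 23:00 < Sat 10:00? ✓; end Sat 20:00 < Wed 20:00? ✗; start Wed 23:00 > Mon 11:00? ✓ → no.
J: start Thu 18:00 < Sat 10:00? ✓; end Sun 23:00 < Wed 20:00? ✗; start Thu 18:00 > Mon 11:00? ✓ → no.
N: start Thu 01:00 < Sat 10:00? ✓; end Fri 04:00 < Wed 20:00? ✗; start Thu 01:00 > Mon 11:00? ✓ → no.
R: start Mon 13:00 < Sat 10:00? ✓; end Thu 23:00 < Wed 20:00? ✗; start Mon 13:00 > Mon 11:00? ✓ → no.
V: start Thu 01:00 < Sat 10:00? ✓; end Fri 07:00 < Wed 20:00? ✗; start Thu 01:00 > Mon 11:00? ✓ → no.
W: start Sat 06:00 < Sat 10:00? ✓; end Sun 18:00 < Wed 20:00? ✗; start Sat 06:00 > Mon 11:00? ✓ → no.
Result: B.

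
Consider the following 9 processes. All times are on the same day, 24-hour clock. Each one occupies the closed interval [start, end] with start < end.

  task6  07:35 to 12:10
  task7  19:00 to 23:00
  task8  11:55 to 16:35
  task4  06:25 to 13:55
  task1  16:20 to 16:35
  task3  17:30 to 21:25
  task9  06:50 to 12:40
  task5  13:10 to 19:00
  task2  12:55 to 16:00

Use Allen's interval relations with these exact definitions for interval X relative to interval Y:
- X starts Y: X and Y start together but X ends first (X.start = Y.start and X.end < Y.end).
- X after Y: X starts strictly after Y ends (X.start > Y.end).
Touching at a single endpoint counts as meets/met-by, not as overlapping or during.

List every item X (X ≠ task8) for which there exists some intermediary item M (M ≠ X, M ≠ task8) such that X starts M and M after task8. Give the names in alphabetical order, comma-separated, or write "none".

none

Target task8 = [11:55, 16:35].
Intermediaries M with M after task8: task3, task7.
Via task3 — items with X starts task3: none.
Via task7 — items with X starts task7: none.
Union: none.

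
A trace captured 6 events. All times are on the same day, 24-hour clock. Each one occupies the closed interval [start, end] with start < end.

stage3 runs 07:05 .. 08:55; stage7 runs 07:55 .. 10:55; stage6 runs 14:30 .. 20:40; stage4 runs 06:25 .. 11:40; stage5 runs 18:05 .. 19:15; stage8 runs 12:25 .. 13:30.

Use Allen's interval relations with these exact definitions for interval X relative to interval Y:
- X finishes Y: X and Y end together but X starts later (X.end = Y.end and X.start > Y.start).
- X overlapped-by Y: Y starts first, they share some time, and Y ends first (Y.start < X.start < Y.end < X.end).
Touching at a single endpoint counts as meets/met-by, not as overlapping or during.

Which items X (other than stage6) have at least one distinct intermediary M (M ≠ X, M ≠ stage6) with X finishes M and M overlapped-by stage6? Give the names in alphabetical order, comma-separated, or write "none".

none

Target stage6 = [14:30, 20:40].
Intermediaries M with M overlapped-by stage6: none.
Union: none.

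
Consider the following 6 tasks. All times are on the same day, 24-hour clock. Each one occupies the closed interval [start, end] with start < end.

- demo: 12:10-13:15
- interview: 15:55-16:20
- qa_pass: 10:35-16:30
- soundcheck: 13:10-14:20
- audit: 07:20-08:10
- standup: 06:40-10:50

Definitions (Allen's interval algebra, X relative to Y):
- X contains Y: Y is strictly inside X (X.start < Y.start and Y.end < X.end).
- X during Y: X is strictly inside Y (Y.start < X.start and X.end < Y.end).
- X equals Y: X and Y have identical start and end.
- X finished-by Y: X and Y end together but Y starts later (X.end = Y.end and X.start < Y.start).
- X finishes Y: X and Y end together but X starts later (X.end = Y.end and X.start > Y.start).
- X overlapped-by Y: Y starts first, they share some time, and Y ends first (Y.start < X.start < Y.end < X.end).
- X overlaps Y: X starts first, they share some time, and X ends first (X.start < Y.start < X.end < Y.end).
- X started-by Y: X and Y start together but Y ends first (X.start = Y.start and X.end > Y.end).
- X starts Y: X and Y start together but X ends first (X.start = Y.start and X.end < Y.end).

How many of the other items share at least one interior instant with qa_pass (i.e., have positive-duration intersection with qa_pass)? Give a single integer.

Target qa_pass = [10:35, 16:30].
audit [07:20, 08:10] → before → no.
demo [12:10, 13:15] → during → counts.
interview [15:55, 16:20] → during → counts.
soundcheck [13:10, 14:20] → during → counts.
standup [06:40, 10:50] → overlaps → counts.
Total: 4.

4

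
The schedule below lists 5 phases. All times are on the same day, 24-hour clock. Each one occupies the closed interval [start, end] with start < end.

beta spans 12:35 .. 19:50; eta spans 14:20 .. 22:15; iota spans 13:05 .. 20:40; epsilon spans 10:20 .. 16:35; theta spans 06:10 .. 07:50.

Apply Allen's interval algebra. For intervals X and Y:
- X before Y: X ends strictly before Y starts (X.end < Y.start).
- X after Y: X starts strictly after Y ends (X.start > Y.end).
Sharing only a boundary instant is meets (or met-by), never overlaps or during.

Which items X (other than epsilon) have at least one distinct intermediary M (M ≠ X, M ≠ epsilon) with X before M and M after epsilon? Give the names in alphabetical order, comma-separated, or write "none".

none

Target epsilon = [10:20, 16:35].
Intermediaries M with M after epsilon: none.
Union: none.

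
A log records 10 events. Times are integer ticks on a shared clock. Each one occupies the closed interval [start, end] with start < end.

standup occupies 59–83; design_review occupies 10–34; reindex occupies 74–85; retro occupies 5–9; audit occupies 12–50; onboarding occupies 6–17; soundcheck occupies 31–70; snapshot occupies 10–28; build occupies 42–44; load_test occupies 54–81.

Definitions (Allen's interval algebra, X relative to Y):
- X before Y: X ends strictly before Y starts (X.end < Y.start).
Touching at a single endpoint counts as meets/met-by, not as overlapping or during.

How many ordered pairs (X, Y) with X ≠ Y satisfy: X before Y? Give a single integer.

Checking all 90 ordered pairs for relation 'before'; matching pairs in alphabetical order:
(audit, load_test): audit before load_test ✓
(audit, reindex): audit before reindex ✓
(audit, standup): audit before standup ✓
(build, load_test): build before load_test ✓
(build, reindex): build before reindex ✓
(build, standup): build before standup ✓
(design_review, build): design_review before build ✓
(design_review, load_test): design_review before load_test ✓
(design_review, reindex): design_review before reindex ✓
(design_review, standup): design_review before standup ✓
(onboarding, build): onboarding before build ✓
(onboarding, load_test): onboarding before load_test ✓
(onboarding, reindex): onboarding before reindex ✓
(onboarding, soundcheck): onboarding before soundcheck ✓
(onboarding, standup): onboarding before standup ✓
(retro, audit): retro before audit ✓
(retro, build): retro before build ✓
(retro, design_review): retro before design_review ✓
(retro, load_test): retro before load_test ✓
(retro, reindex): retro before reindex ✓
(retro, snapshot): retro before snapshot ✓
(retro, soundcheck): retro before soundcheck ✓
(retro, standup): retro before standup ✓
(snapshot, build): snapshot before build ✓
... plus 5 further pairs not listed.
Count: 29.

29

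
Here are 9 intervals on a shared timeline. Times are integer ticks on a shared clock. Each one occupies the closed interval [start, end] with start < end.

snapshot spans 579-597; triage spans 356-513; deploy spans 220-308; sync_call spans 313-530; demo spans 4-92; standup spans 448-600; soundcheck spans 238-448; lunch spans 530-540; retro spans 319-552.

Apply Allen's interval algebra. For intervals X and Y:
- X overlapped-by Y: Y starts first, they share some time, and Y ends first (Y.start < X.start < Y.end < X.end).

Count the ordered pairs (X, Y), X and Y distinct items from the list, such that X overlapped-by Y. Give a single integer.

8

Checking all 72 ordered pairs for relation 'overlapped-by'; matching pairs in alphabetical order:
(retro, soundcheck): retro overlapped-by soundcheck ✓
(retro, sync_call): retro overlapped-by sync_call ✓
(soundcheck, deploy): soundcheck overlapped-by deploy ✓
(standup, retro): standup overlapped-by retro ✓
(standup, sync_call): standup overlapped-by sync_call ✓
(standup, triage): standup overlapped-by triage ✓
(sync_call, soundcheck): sync_call overlapped-by soundcheck ✓
(triage, soundcheck): triage overlapped-by soundcheck ✓
Count: 8.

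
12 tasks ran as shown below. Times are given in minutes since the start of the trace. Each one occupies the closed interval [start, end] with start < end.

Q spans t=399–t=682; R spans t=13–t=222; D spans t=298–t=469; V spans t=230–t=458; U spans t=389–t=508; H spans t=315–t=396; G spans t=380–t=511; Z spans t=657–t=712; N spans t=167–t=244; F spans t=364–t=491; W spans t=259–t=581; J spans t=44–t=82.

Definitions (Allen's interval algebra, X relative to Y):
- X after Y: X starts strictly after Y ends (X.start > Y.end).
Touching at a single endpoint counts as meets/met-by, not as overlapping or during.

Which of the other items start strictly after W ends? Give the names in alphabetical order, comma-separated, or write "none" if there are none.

Z

Target W = [t=259, t=581].
D [t=298, t=469] → during → no.
F [t=364, t=491] → during → no.
G [t=380, t=511] → during → no.
H [t=315, t=396] → during → no.
J [t=44, t=82] → before → no.
N [t=167, t=244] → before → no.
Q [t=399, t=682] → overlapped-by → no.
R [t=13, t=222] → before → no.
U [t=389, t=508] → during → no.
V [t=230, t=458] → overlaps → no.
Z [t=657, t=712] → after → yes.
Result: Z.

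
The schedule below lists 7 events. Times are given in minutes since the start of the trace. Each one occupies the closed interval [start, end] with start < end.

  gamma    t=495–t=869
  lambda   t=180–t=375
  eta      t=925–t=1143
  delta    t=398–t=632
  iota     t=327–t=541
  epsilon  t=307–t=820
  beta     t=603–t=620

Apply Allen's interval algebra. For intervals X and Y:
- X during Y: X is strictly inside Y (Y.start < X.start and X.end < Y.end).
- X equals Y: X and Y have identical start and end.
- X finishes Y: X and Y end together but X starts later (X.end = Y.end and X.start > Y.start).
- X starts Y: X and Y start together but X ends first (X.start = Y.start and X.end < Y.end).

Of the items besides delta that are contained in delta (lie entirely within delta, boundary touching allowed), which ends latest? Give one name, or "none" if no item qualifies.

Target delta = [t=398, t=632].
beta [t=603, t=620] → during → candidate.
epsilon [t=307, t=820] → contains → excluded.
eta [t=925, t=1143] → after → excluded.
gamma [t=495, t=869] → overlapped-by → excluded.
iota [t=327, t=541] → overlaps → excluded.
lambda [t=180, t=375] → before → excluded.
Among candidates, latest end is t=620 → beta.

beta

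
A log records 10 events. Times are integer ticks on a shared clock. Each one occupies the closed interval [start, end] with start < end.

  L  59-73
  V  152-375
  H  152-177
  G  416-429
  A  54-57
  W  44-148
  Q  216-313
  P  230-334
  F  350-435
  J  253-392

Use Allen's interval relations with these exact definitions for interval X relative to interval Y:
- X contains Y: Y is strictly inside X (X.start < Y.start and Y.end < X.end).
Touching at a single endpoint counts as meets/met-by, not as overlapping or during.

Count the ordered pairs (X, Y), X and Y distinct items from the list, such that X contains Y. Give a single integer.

Checking all 90 ordered pairs for relation 'contains'; matching pairs in alphabetical order:
(F, G): F contains G ✓
(V, P): V contains P ✓
(V, Q): V contains Q ✓
(W, A): W contains A ✓
(W, L): W contains L ✓
Count: 5.

5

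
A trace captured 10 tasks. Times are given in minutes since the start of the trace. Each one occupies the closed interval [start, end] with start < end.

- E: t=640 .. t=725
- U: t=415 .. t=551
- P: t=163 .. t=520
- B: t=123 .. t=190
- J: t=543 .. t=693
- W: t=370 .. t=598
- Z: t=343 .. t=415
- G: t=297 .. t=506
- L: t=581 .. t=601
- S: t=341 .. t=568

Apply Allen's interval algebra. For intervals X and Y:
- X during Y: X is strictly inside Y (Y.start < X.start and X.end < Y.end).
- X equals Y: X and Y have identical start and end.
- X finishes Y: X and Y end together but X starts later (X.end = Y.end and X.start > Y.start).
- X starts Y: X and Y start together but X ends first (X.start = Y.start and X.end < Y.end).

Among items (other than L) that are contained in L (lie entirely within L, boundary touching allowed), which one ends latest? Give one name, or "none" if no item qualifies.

none

Target L = [t=581, t=601].
B [t=123, t=190] → before → excluded.
E [t=640, t=725] → after → excluded.
G [t=297, t=506] → before → excluded.
J [t=543, t=693] → contains → excluded.
P [t=163, t=520] → before → excluded.
S [t=341, t=568] → before → excluded.
U [t=415, t=551] → before → excluded.
W [t=370, t=598] → overlaps → excluded.
Z [t=343, t=415] → before → excluded.
No candidates → none.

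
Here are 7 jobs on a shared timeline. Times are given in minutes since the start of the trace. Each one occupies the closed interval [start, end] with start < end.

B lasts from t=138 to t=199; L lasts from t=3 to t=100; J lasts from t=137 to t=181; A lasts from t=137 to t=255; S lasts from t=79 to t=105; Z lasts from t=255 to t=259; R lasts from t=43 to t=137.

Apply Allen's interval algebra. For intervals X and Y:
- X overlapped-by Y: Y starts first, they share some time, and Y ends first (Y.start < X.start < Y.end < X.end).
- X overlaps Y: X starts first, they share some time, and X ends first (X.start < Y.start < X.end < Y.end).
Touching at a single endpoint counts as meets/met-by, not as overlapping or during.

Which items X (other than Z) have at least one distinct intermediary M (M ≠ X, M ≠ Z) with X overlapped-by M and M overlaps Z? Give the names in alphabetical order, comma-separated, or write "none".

Target Z = [t=255, t=259].
Intermediaries M with M overlaps Z: none.
Union: none.

none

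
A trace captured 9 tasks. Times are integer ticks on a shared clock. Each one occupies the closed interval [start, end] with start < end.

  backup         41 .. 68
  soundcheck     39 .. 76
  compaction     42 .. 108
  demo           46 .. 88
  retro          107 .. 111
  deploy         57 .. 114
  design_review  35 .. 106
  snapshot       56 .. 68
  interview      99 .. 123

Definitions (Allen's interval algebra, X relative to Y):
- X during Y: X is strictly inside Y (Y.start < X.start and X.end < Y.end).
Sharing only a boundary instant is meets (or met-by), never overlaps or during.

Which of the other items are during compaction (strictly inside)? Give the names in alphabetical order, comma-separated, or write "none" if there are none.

Target compaction = [42, 108].
backup [41, 68] → overlaps → no.
demo [46, 88] → during → yes.
deploy [57, 114] → overlapped-by → no.
design_review [35, 106] → overlaps → no.
interview [99, 123] → overlapped-by → no.
retro [107, 111] → overlapped-by → no.
snapshot [56, 68] → during → yes.
soundcheck [39, 76] → overlaps → no.
Result: demo, snapshot.

demo, snapshot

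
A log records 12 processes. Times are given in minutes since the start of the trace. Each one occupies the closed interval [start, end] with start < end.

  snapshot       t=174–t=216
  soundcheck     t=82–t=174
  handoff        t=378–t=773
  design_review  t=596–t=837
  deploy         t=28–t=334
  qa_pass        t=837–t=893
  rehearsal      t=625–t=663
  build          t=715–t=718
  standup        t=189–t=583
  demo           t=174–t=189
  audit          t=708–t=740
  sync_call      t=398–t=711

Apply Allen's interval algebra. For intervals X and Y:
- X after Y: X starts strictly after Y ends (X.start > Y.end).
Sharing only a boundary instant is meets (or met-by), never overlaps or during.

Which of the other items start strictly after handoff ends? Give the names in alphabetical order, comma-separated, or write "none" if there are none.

Target handoff = [t=378, t=773].
audit [t=708, t=740] → during → no.
build [t=715, t=718] → during → no.
demo [t=174, t=189] → before → no.
deploy [t=28, t=334] → before → no.
design_review [t=596, t=837] → overlapped-by → no.
qa_pass [t=837, t=893] → after → yes.
rehearsal [t=625, t=663] → during → no.
snapshot [t=174, t=216] → before → no.
soundcheck [t=82, t=174] → before → no.
standup [t=189, t=583] → overlaps → no.
sync_call [t=398, t=711] → during → no.
Result: qa_pass.

qa_pass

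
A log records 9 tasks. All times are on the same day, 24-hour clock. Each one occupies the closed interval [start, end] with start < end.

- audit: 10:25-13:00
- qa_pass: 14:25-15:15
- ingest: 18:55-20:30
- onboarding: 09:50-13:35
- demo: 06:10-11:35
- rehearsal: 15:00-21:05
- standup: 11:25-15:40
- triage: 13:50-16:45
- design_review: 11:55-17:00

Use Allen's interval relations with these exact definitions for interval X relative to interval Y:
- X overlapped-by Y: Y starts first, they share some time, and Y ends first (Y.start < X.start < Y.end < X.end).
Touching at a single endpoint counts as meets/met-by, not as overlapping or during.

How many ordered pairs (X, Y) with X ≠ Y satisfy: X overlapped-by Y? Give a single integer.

Checking all 72 ordered pairs for relation 'overlapped-by'; matching pairs in alphabetical order:
(audit, demo): audit overlapped-by demo ✓
(design_review, audit): design_review overlapped-by audit ✓
(design_review, onboarding): design_review overlapped-by onboarding ✓
(design_review, standup): design_review overlapped-by standup ✓
(onboarding, demo): onboarding overlapped-by demo ✓
(rehearsal, design_review): rehearsal overlapped-by design_review ✓
(rehearsal, qa_pass): rehearsal overlapped-by qa_pass ✓
(rehearsal, standup): rehearsal overlapped-by standup ✓
(rehearsal, triage): rehearsal overlapped-by triage ✓
(standup, audit): standup overlapped-by audit ✓
(standup, demo): standup overlapped-by demo ✓
(standup, onboarding): standup overlapped-by onboarding ✓
(triage, standup): triage overlapped-by standup ✓
Count: 13.

13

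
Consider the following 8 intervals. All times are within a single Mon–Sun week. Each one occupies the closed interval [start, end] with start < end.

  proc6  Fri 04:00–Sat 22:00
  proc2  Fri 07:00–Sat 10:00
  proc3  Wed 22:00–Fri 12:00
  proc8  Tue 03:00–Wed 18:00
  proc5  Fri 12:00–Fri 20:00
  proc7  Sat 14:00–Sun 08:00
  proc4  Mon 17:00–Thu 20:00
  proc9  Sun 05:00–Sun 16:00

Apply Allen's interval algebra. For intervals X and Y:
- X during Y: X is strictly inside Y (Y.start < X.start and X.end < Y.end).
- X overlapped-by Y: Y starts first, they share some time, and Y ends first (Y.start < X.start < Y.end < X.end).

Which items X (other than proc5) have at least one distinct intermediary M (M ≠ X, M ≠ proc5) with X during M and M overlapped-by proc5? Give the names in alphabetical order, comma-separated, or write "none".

Target proc5 = [Fri 12:00, Fri 20:00].
Intermediaries M with M overlapped-by proc5: none.
Union: none.

none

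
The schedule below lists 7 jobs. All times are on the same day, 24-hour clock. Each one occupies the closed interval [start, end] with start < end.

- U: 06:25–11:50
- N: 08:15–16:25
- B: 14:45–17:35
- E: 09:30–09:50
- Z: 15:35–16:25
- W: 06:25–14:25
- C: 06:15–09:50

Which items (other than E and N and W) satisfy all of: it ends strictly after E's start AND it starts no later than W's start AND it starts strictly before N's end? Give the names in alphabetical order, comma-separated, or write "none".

Conditions: its end is strictly after E's start (X.end > 09:30) AND its start is no later than W's start (X.start <= 06:25) AND its start is strictly before N's end (X.start < 16:25).
B: end 17:35 > 09:30? ✓; start 14:45 <= 06:25? ✗; start 14:45 < 16:25? ✓ → no.
C: end 09:50 > 09:30? ✓; start 06:15 <= 06:25? ✓; start 06:15 < 16:25? ✓ → yes.
U: end 11:50 > 09:30? ✓; start 06:25 <= 06:25? ✓; start 06:25 < 16:25? ✓ → yes.
Z: end 16:25 > 09:30? ✓; start 15:35 <= 06:25? ✗; start 15:35 < 16:25? ✓ → no.
Result: C, U.

C, U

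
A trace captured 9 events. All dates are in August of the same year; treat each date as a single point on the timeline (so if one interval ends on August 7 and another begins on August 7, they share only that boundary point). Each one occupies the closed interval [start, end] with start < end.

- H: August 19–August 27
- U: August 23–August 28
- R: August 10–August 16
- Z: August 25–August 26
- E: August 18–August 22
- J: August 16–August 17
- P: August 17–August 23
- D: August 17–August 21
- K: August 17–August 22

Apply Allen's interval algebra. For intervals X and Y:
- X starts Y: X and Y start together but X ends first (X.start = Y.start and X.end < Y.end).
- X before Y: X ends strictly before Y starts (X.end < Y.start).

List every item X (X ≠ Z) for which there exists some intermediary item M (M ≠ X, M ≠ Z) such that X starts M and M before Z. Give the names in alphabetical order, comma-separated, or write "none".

D, K

Target Z = [August 25, August 26].
Intermediaries M with M before Z: D, E, J, K, P, R.
Via D — items with X starts D: none.
Via E — items with X starts E: none.
Via J — items with X starts J: none.
Via K — items with X starts K: D.
Via P — items with X starts P: D, K.
Via R — items with X starts R: none.
Union: D, K.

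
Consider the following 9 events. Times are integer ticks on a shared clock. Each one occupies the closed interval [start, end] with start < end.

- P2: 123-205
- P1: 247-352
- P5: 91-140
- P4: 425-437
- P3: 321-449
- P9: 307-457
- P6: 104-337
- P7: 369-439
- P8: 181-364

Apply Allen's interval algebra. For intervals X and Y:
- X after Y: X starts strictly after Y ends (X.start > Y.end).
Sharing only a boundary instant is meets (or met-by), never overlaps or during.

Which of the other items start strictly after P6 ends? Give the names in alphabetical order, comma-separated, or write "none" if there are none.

P4, P7

Target P6 = [104, 337].
P1 [247, 352] → overlapped-by → no.
P2 [123, 205] → during → no.
P3 [321, 449] → overlapped-by → no.
P4 [425, 437] → after → yes.
P5 [91, 140] → overlaps → no.
P7 [369, 439] → after → yes.
P8 [181, 364] → overlapped-by → no.
P9 [307, 457] → overlapped-by → no.
Result: P4, P7.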